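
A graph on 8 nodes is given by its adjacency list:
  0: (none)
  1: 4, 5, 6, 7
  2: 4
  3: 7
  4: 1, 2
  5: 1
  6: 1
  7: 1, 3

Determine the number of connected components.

2

0 is isolated — a component by itself.
Starting from 1 we can reach 1, 2, 3, 4, 5, 6, 7. That is one component of size 7.
Total: 2 components.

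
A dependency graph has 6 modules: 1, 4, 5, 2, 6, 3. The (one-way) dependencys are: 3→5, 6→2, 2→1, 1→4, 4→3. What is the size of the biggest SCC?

{6} is an SCC by itself.
{2} is an SCC by itself.
{3} is an SCC by itself.
{1} is an SCC by itself.
{5} is an SCC by itself.
(and 1 more singleton SCC)
The largest has 1 vertex.

1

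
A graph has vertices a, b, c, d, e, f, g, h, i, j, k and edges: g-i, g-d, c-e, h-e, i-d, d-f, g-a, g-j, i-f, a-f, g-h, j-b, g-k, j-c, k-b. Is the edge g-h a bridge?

After removing g-h, the path g-j-c-e-h still connects them, so the edge is not a bridge.

No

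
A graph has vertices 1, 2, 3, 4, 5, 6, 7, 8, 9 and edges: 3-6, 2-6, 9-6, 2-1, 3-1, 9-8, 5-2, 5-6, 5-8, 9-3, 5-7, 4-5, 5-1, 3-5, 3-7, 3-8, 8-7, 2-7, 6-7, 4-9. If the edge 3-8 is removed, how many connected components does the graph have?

1

3 and 8 are still connected via 3-9-8, so the component count stays at 1.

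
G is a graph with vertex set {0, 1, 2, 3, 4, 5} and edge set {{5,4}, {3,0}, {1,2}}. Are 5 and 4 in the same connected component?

From 5 we can reach 4, 5, which includes 4.

Yes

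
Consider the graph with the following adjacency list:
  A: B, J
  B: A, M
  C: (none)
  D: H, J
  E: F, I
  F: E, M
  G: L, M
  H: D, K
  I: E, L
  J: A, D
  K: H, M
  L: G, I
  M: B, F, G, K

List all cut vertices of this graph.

Removing M increases the component count from 2 to 3, so M is a cut vertex.
By contrast removing D leaves 2 components; it is not a cut vertex. No other vertex is a cut vertex either.

M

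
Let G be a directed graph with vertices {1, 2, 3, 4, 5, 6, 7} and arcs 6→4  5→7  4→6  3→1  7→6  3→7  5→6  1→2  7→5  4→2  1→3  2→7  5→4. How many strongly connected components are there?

2

{2, 4, 5, 6, 7} are all mutually reachable — one SCC of size 5.
{1, 3} are all mutually reachable — one SCC of size 2.
That gives 2 strongly connected components.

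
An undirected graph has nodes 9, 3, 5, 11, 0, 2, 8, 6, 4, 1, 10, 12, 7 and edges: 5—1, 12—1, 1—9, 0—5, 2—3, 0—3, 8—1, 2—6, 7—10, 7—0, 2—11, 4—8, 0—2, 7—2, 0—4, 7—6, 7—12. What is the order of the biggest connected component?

Starting from 0 we can reach 0, 1, 2, 3, 4, 5, 6, 7, 8, 9, 10, 11, 12. That is one component of size 13.
The largest has 13 vertices.

13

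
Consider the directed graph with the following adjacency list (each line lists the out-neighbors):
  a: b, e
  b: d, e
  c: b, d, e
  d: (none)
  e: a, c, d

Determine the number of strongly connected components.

2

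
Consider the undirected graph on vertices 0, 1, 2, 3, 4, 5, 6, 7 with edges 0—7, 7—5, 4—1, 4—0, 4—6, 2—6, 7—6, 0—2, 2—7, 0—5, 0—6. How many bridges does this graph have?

The edges on the cycle 0-2-6-7-0 are not bridges since each lies on that cycle.
But removing 1—4 disconnects 1 from 4 — this is a bridge.

1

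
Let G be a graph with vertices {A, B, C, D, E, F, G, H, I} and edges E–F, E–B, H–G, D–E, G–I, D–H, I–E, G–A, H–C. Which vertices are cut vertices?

Removing E increases the component count from 1 to 3, so E is a cut vertex.
Removing G increases the component count from 1 to 2, so G is a cut vertex.
Removing H increases the component count from 1 to 2, so H is a cut vertex.
By contrast removing I leaves 1 component; it is not a cut vertex. No other vertex is a cut vertex either.

E, G, H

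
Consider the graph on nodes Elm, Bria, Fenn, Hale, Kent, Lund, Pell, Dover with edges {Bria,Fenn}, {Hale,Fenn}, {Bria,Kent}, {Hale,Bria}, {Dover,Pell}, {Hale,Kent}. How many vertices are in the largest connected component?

Elm is isolated — a component by itself.
Lund is isolated — a component by itself.
Starting from Pell we can reach Pell, Dover. That is one component of size 2.
Starting from Bria we can reach Bria, Fenn, Hale, Kent. That is one component of size 4.
The largest has 4 vertices.

4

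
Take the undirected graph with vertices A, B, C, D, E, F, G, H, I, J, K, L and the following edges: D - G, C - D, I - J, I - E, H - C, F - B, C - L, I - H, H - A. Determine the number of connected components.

K is isolated — a component by itself.
Starting from B we can reach B, F. That is one component of size 2.
Starting from A we can reach A, C, D, E, G, H, I, J, L. That is one component of size 9.
Total: 3 components.

3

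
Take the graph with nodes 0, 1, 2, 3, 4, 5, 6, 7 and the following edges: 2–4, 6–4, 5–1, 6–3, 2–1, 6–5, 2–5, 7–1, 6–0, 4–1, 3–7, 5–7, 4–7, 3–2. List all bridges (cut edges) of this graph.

The edges on the cycle 6-3-2-1-4-6 are not bridges since each lies on that cycle.
But removing 6–0 disconnects 6 from 0 — this is a bridge.

0-6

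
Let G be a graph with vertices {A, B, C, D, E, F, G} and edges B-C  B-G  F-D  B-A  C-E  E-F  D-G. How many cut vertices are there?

Removing B increases the component count from 1 to 2, so B is a cut vertex.
By contrast removing A leaves 1 component; it is not a cut vertex. No other vertex is a cut vertex either.

1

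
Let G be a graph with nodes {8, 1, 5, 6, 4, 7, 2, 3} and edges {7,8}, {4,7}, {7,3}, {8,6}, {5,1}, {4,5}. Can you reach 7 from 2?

No

The component containing 2 is {2}, and 7 is not in it.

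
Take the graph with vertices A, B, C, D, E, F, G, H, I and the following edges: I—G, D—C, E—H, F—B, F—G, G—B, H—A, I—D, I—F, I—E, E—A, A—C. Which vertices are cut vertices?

I

Removing I increases the component count from 1 to 2, so I is a cut vertex.
By contrast removing D leaves 1 component; it is not a cut vertex. No other vertex is a cut vertex either.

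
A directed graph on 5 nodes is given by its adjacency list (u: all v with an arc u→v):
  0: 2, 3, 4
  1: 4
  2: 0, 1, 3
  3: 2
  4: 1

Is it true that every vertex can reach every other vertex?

There is no directed path from 4 to 0, so the graph is not strongly connected.

No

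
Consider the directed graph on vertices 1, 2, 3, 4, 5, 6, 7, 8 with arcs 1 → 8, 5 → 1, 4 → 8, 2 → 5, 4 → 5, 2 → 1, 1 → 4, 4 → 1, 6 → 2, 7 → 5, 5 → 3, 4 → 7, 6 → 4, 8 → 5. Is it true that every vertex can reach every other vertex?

No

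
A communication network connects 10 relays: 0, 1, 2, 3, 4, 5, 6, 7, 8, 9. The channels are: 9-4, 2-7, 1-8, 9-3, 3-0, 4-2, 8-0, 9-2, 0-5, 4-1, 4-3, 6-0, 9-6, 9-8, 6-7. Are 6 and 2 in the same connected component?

From 6 we can reach 0, 1, 2, 3, 4, 5, 6, 7, 8, 9, which includes 2.

Yes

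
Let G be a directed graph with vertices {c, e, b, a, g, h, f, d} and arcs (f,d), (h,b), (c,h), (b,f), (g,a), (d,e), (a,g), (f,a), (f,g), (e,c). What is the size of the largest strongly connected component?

{b, c, d, e, f, h} are all mutually reachable — one SCC of size 6.
{a, g} are all mutually reachable — one SCC of size 2.
The largest has 6 vertices.

6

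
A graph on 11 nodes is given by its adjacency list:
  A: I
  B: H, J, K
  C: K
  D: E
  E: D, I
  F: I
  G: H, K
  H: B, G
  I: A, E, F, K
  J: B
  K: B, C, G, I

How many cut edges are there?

7

The edges on the cycle K-G-H-B-K are not bridges since each lies on that cycle.
But removing K-I disconnects K from I; removing J-B disconnects J from B; removing E-D disconnects E from D; removing I-F disconnects I from F — these are bridges.
In total 7 edges are bridges.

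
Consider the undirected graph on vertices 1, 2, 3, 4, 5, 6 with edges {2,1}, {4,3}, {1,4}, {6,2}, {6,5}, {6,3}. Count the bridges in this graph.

1

The edges on the cycle 6-2-1-4-3-6 are not bridges since each lies on that cycle.
But removing 6 - 5 disconnects 6 from 5 — this is a bridge.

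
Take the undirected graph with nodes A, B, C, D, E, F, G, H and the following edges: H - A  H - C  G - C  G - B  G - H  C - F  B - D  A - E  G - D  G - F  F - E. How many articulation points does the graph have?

1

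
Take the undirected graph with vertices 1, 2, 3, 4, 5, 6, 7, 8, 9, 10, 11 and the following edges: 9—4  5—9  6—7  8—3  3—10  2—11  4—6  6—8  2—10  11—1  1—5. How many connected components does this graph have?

Starting from 1 we can reach 1, 2, 3, 4, 5, 6, 7, 8, 9, 10, 11. That is one component of size 11.
Total: 1 component.

1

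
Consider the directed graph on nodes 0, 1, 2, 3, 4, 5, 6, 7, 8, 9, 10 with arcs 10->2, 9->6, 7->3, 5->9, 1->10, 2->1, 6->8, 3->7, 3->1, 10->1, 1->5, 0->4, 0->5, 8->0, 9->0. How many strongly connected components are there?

4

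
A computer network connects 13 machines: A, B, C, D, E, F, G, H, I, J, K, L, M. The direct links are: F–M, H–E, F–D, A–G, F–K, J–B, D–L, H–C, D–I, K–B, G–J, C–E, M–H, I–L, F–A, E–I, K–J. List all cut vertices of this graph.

Removing F increases the component count from 1 to 2, so F is a cut vertex.
By contrast removing A leaves 1 component; it is not a cut vertex. No other vertex is a cut vertex either.

F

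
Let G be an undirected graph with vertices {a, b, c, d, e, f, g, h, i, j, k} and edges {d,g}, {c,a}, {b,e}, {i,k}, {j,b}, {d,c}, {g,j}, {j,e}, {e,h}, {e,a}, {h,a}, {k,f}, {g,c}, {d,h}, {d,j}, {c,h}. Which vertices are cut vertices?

Removing k increases the component count from 2 to 3, so k is a cut vertex.
By contrast removing h leaves 2 components; it is not a cut vertex. No other vertex is a cut vertex either.

k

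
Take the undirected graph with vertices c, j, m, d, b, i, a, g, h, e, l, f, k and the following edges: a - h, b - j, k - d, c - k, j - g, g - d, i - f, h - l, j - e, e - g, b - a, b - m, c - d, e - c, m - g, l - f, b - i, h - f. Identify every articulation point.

b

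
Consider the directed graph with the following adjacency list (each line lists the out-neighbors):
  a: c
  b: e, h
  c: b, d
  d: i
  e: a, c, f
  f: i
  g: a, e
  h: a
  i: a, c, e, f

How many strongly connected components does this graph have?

2

{a, b, c, d, e, f, h, i} are all mutually reachable — one SCC of size 8.
{g} is an SCC by itself.
That gives 2 strongly connected components.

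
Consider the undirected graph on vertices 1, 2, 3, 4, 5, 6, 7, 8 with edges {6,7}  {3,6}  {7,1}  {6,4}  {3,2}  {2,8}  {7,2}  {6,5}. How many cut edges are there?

4

The edges on the cycle 3-6-7-2-3 are not bridges since each lies on that cycle.
But removing 5–6 disconnects 5 from 6; removing 6–4 disconnects 6 from 4; removing 8–2 disconnects 8 from 2; removing 1–7 disconnects 1 from 7 — these are bridges.
That makes 4 bridges.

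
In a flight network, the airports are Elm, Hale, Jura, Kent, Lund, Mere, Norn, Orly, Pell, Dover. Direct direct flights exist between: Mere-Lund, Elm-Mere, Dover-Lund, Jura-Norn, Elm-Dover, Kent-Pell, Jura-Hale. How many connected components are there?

4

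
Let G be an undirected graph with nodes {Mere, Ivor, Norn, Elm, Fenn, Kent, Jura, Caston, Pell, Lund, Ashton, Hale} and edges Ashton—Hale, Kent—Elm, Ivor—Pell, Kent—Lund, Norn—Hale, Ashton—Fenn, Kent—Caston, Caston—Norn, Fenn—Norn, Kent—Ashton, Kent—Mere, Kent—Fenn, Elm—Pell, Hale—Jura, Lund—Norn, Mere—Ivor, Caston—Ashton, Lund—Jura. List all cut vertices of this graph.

Removing Kent increases the component count from 1 to 2, so Kent is a cut vertex.
By contrast removing Caston leaves 1 component; it is not a cut vertex. No other vertex is a cut vertex either.

Kent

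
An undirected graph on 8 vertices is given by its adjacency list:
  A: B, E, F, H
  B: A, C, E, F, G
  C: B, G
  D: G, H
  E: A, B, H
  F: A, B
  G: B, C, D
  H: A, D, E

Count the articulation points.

Removing D, for instance, still leaves 1 component. No single vertex removal increases the component count — the graph has no articulation points.

0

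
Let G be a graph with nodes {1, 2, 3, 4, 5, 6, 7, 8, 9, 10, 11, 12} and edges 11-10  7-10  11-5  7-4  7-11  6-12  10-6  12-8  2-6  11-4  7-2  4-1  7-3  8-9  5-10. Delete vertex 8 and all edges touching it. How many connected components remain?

2

With 8 gone, the remaining components are: {9}; {1, 2, 3, 4, 5, 6, 7, 10, 11, 12}.
That is 2 components.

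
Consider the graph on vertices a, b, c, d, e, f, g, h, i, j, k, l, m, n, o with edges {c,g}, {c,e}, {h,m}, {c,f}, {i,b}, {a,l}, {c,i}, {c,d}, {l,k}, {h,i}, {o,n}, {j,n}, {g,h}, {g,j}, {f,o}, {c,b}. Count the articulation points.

Removing c increases the component count from 2 to 4, so c is a cut vertex.
Removing h increases the component count from 2 to 3, so h is a cut vertex.
Removing l increases the component count from 2 to 3, so l is a cut vertex.
By contrast removing i leaves 2 components; it is not a cut vertex. No other vertex is a cut vertex either.

3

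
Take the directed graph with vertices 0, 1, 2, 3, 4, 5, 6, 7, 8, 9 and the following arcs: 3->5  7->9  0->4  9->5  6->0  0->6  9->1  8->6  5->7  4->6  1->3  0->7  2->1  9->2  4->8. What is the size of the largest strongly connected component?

6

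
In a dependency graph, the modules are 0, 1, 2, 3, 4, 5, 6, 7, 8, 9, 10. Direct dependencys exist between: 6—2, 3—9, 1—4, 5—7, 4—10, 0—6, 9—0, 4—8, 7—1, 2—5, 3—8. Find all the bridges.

10-4

The edges on the cycle 3-9-0-6-2-5-7-1-4-8-3 are not bridges since each lies on that cycle.
But removing 4—10 disconnects 4 from 10 — this is a bridge.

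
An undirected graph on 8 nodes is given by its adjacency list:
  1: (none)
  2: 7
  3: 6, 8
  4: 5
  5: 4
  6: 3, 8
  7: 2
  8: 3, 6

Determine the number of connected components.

4

1 is isolated — a component by itself.
Starting from 4 we can reach 4, 5. That is one component of size 2.
Starting from 2 we can reach 2, 7. That is one component of size 2.
Starting from 3 we can reach 3, 6, 8. That is one component of size 3.
Total: 4 components.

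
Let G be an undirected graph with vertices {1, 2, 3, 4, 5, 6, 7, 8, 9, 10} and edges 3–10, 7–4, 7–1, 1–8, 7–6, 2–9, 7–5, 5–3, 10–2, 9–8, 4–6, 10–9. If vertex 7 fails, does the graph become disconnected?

Deleting 7 raises the number of components from 1 to 2, so 7 is a cut vertex.

Yes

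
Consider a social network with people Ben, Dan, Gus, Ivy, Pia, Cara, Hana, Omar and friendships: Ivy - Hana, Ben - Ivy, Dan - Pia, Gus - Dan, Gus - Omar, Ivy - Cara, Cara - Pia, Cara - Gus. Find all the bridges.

Ben-Ivy, Cara-Ivy, Gus-Omar, Hana-Ivy

The edges on the cycle Cara-Gus-Dan-Pia-Cara are not bridges since each lies on that cycle.
But removing Ivy - Hana disconnects Ivy from Hana; removing Ivy - Ben disconnects Ivy from Ben; removing Gus - Omar disconnects Gus from Omar; removing Ivy - Cara disconnects Ivy from Cara — these are bridges.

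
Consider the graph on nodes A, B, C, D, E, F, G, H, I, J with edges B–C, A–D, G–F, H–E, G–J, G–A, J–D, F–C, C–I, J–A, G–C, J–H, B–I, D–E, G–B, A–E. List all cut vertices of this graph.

G

Removing G increases the component count from 1 to 2, so G is a cut vertex.
By contrast removing F leaves 1 component; it is not a cut vertex. No other vertex is a cut vertex either.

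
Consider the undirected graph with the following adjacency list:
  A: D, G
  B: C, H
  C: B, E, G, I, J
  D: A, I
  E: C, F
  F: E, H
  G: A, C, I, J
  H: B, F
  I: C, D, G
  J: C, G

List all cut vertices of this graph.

Removing C increases the component count from 1 to 2, so C is a cut vertex.
By contrast removing D leaves 1 component; it is not a cut vertex. No other vertex is a cut vertex either.

C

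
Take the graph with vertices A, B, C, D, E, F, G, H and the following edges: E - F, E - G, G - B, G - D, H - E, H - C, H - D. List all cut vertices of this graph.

Removing E increases the component count from 2 to 3, so E is a cut vertex.
Removing G increases the component count from 2 to 3, so G is a cut vertex.
Removing H increases the component count from 2 to 3, so H is a cut vertex.
By contrast removing B leaves 2 components; it is not a cut vertex. No other vertex is a cut vertex either.

E, G, H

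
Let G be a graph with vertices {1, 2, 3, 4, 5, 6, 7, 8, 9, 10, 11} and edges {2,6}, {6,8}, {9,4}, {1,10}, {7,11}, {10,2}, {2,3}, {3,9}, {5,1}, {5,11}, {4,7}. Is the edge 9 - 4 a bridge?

After removing 9 - 4, the path 9-3-2-10-1-5-11-7-4 still connects them, so the edge is not a bridge.

No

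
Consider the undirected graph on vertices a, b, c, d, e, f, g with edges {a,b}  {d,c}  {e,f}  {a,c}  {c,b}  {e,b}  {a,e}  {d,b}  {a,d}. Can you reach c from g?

The component containing g is {g}, and c is not in it.

No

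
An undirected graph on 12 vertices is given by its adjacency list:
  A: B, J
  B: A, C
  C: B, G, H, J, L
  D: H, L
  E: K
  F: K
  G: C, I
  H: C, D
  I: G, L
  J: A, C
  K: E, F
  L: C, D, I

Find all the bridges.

E-K, F-K

The edges on the cycle C-G-I-L-C are not bridges since each lies on that cycle.
But removing K-E disconnects K from E; removing F-K disconnects F from K — these are bridges.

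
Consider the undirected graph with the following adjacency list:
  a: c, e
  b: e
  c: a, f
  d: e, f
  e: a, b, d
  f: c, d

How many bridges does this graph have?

1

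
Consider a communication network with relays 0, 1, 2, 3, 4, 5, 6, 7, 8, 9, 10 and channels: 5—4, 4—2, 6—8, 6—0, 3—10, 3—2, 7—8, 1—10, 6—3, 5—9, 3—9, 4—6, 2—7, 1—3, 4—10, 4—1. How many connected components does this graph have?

1

Starting from 0 we can reach 0, 1, 2, 3, 4, 5, 6, 7, 8, 9, 10. That is one component of size 11.
Total: 1 component.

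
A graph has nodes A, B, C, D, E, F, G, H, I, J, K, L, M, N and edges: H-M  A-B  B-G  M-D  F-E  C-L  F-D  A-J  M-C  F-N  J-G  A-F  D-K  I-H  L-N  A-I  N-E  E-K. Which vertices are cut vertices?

Removing A increases the component count from 1 to 2, so A is a cut vertex.
By contrast removing F leaves 1 component; it is not a cut vertex. No other vertex is a cut vertex either.

A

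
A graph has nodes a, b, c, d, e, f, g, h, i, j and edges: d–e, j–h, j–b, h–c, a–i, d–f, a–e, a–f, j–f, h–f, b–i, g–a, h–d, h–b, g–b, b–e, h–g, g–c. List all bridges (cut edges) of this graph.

none

The edges on the cycle h-g-a-i-b-h are not bridges since each lies on that cycle.
Every edge lies on some cycle, so there are no bridges.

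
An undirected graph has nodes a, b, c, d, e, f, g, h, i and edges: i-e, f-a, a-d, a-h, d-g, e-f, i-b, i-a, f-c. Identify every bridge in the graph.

a-d, a-h, b-i, c-f, d-g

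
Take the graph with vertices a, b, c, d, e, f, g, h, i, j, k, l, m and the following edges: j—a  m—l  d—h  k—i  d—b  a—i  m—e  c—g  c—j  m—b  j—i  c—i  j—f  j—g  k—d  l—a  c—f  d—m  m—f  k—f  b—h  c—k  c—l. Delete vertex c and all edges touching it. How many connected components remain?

1

With c gone, the remaining components are: {a, b, d, e, f, g, h, i, j, k, l, m}.
That is 1 component.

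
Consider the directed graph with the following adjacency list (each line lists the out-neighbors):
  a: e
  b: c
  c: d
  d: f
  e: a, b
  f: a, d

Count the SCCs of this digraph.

1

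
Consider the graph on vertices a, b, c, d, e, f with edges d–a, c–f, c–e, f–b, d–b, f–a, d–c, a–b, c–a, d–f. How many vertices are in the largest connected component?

6

Starting from a we can reach a, b, c, d, e, f. That is one component of size 6.
The largest has 6 vertices.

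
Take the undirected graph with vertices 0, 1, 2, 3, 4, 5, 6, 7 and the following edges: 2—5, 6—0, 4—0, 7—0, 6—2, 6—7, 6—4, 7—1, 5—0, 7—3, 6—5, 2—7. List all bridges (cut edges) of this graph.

1-7, 3-7

The edges on the cycle 6-4-0-6 are not bridges since each lies on that cycle.
But removing 7—3 disconnects 7 from 3; removing 1—7 disconnects 1 from 7 — these are bridges.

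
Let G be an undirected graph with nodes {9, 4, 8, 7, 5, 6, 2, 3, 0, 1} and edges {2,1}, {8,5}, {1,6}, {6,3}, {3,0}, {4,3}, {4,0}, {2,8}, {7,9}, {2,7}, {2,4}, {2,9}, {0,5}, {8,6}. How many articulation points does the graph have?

Removing 2 increases the component count from 1 to 2, so 2 is a cut vertex.
By contrast removing 4 leaves 1 component; it is not a cut vertex. No other vertex is a cut vertex either.

1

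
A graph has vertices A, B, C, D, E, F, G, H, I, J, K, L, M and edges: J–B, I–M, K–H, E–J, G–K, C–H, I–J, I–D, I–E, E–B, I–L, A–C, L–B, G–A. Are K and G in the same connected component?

From K we can reach A, C, G, H, K, which includes G.

Yes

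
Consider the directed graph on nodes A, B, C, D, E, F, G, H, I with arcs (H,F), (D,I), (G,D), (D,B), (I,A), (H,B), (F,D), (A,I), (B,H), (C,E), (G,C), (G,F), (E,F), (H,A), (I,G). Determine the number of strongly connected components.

1

{A, B, C, D, E, F, G, H, I} are all mutually reachable — one SCC of size 9.
That gives 1 strongly connected component.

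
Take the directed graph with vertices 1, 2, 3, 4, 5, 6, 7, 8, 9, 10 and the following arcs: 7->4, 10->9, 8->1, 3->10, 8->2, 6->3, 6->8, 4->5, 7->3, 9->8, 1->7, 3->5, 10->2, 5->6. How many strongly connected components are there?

{1, 3, 4, 5, 6, 7, 8, 9, 10} are all mutually reachable — one SCC of size 9.
{2} is an SCC by itself.
That gives 2 strongly connected components.

2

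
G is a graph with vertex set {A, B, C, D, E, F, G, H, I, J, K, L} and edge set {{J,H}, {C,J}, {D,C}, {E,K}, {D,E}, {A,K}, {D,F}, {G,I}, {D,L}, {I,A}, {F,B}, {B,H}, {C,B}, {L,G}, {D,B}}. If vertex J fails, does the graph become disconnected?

No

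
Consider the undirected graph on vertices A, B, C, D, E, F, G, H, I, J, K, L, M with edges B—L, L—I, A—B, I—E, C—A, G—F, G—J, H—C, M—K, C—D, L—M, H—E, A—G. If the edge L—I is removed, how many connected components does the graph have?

1

L and I are still connected via L-B-A-C-H-E-I, so the component count stays at 1.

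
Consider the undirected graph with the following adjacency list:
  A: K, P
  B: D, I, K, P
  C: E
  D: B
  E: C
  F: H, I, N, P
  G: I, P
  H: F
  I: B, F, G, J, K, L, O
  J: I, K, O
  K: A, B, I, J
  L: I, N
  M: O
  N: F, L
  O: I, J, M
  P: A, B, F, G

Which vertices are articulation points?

B, F, O

Removing B increases the component count from 2 to 3, so B is a cut vertex.
Removing F increases the component count from 2 to 3, so F is a cut vertex.
Removing O increases the component count from 2 to 3, so O is a cut vertex.
By contrast removing D leaves 2 components; it is not a cut vertex. No other vertex is a cut vertex either.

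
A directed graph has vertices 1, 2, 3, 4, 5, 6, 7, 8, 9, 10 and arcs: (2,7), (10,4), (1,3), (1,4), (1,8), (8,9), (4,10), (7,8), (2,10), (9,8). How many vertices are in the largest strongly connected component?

2

{8, 9} are all mutually reachable — one SCC of size 2.
{4, 10} are all mutually reachable — one SCC of size 2.
{6} is an SCC by itself.
{2} is an SCC by itself.
{5} is an SCC by itself.
(and 3 more singleton SCCs)
The largest has 2 vertices.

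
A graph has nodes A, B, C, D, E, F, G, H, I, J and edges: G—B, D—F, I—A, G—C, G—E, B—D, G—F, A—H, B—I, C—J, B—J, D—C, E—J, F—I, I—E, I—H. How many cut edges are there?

0

The edges on the cycle G-B-D-F-G are not bridges since each lies on that cycle.
Every edge lies on some cycle, so there are no bridges.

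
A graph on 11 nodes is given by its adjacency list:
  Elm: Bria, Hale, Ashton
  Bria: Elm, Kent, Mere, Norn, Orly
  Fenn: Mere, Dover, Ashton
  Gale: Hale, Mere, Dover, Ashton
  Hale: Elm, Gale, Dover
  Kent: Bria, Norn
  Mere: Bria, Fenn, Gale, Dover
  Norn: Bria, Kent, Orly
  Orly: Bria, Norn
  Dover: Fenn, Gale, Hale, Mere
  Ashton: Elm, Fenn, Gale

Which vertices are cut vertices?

Removing Bria increases the component count from 1 to 2, so Bria is a cut vertex.
By contrast removing Norn leaves 1 component; it is not a cut vertex. No other vertex is a cut vertex either.

Bria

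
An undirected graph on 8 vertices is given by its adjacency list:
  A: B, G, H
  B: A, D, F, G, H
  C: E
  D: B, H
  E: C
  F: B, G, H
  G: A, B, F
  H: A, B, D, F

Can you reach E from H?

The component containing H is {A, B, D, F, G, H}, and E is not in it.

No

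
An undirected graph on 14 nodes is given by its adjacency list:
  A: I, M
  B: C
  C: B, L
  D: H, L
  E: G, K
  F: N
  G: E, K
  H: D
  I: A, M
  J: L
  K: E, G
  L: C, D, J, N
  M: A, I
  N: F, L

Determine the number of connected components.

Starting from E we can reach E, G, K. That is one component of size 3.
Starting from A we can reach A, I, M. That is one component of size 3.
Starting from B we can reach B, C, D, F, H, J, L, N. That is one component of size 8.
Total: 3 components.

3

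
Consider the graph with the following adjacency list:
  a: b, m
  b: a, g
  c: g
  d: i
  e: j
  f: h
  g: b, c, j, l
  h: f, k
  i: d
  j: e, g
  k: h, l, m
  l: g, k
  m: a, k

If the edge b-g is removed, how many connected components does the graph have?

b and g are still connected via b-a-m-k-l-g, so the component count stays at 2.

2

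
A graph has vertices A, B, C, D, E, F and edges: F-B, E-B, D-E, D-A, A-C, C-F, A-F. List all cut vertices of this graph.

none

Removing B, for instance, still leaves 1 component. No single vertex removal increases the component count — the graph has no articulation points.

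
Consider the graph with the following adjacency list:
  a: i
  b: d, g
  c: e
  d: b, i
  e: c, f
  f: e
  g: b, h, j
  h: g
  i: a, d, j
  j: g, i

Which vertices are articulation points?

Removing e increases the component count from 2 to 3, so e is a cut vertex.
Removing g increases the component count from 2 to 3, so g is a cut vertex.
Removing i increases the component count from 2 to 3, so i is a cut vertex.
By contrast removing c leaves 2 components; it is not a cut vertex. No other vertex is a cut vertex either.

e, g, i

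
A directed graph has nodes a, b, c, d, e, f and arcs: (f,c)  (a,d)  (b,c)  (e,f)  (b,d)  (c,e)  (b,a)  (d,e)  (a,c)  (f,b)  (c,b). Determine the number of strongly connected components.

1

{a, b, c, d, e, f} are all mutually reachable — one SCC of size 6.
That gives 1 strongly connected component.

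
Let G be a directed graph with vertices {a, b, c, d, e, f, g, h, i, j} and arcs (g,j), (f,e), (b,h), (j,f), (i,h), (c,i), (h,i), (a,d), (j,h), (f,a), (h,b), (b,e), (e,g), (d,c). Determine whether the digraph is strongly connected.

From h we can reach every vertex (a, b, c, d, e, f, g, h, i, j), and every vertex can reach h (a, b, c, d, e, f, g, h, i, j). So the whole graph is one strongly connected component.

Yes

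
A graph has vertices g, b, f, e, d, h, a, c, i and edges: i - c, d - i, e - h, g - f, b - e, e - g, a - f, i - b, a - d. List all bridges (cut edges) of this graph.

c-i, e-h

The edges on the cycle a-d-i-b-e-g-f-a are not bridges since each lies on that cycle.
But removing c - i disconnects c from i; removing e - h disconnects e from h — these are bridges.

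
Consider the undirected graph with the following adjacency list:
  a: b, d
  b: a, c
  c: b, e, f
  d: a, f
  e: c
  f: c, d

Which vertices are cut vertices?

c

Removing c increases the component count from 1 to 2, so c is a cut vertex.
By contrast removing d leaves 1 component; it is not a cut vertex. No other vertex is a cut vertex either.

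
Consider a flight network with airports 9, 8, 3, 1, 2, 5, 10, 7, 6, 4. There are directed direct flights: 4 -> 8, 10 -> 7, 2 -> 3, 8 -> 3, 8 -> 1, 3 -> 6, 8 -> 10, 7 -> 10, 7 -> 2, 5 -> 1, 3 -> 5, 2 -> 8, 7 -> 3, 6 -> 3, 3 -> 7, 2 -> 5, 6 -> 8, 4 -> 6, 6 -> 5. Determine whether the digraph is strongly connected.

No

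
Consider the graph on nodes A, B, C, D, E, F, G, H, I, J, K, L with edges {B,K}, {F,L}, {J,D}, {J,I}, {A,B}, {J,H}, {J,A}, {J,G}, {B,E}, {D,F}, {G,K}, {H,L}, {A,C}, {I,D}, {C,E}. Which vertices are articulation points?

Removing J increases the component count from 1 to 2, so J is a cut vertex.
By contrast removing A leaves 1 component; it is not a cut vertex. No other vertex is a cut vertex either.

J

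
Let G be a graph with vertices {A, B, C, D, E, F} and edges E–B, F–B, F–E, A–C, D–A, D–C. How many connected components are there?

2

Starting from B we can reach B, E, F. That is one component of size 3.
Starting from A we can reach A, C, D. That is one component of size 3.
Total: 2 components.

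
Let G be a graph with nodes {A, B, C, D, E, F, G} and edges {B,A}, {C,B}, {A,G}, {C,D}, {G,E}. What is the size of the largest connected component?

F is isolated — a component by itself.
Starting from A we can reach A, B, C, D, E, G. That is one component of size 6.
The largest has 6 vertices.

6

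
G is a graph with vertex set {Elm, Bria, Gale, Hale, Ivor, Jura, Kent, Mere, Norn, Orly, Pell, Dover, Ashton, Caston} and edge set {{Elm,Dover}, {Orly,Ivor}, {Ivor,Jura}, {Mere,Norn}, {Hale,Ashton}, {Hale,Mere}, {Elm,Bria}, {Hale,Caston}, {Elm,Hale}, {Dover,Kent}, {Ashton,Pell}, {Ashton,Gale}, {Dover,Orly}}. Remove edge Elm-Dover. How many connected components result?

2

Before removal there is 1 component.
Elm-Dover is a bridge — removing it separates Elm's side from Dover's side.
After removal: 2 components.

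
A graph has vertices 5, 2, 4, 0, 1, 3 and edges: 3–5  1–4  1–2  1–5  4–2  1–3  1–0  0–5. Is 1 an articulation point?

Yes

Deleting 1 raises the number of components from 1 to 2, so 1 is a cut vertex.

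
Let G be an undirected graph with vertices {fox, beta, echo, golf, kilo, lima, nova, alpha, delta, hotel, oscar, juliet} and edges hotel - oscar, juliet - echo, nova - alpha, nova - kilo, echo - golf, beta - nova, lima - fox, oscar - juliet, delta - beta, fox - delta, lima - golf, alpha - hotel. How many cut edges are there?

1

The edges on the cycle lima-fox-delta-beta-nova-alpha-hotel-oscar-juliet-echo-golf-lima are not bridges since each lies on that cycle.
But removing kilo - nova disconnects kilo from nova — this is a bridge.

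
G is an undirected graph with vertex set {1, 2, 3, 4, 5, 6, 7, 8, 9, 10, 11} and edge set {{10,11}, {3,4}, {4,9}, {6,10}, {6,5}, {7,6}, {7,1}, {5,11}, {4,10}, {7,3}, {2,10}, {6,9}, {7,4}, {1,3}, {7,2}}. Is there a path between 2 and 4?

From 2 we can reach 1, 2, 3, 4, 5, 6, 7, 9, 10, 11, which includes 4.

Yes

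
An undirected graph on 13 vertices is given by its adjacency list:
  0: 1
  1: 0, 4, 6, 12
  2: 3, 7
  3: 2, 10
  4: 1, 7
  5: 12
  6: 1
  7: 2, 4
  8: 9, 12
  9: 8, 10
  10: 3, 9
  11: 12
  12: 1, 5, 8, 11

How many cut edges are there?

The edges on the cycle 12-1-4-7-2-3-10-9-8-12 are not bridges since each lies on that cycle.
But removing 1-0 disconnects 1 from 0; removing 1-6 disconnects 1 from 6; removing 12-5 disconnects 12 from 5; removing 12-11 disconnects 12 from 11 — these are bridges.
That makes 4 bridges.

4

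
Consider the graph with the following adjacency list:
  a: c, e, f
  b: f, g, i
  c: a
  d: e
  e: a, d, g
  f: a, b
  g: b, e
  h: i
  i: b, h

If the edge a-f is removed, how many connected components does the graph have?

1

a and f are still connected via a-e-g-b-f, so the component count stays at 1.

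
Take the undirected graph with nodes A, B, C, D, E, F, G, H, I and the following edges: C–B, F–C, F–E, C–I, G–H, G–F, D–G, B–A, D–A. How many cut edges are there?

The edges on the cycle D-G-F-C-B-A-D are not bridges since each lies on that cycle.
But removing I–C disconnects I from C; removing G–H disconnects G from H; removing F–E disconnects F from E — these are bridges.
That makes 3 bridges.

3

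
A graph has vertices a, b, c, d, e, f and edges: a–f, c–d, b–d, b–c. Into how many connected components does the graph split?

3

e is isolated — a component by itself.
Starting from a we can reach a, f. That is one component of size 2.
Starting from b we can reach b, c, d. That is one component of size 3.
Total: 3 components.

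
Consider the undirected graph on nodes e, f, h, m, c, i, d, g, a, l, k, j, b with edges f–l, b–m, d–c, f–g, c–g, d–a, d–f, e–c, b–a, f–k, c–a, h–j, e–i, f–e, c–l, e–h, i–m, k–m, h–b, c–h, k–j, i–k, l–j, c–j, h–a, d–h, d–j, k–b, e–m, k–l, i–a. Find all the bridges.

none

The edges on the cycle e-i-k-b-m-e are not bridges since each lies on that cycle.
Every edge lies on some cycle, so there are no bridges.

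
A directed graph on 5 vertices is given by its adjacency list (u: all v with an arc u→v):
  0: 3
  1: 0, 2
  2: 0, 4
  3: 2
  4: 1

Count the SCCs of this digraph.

{0, 1, 2, 3, 4} are all mutually reachable — one SCC of size 5.
That gives 1 strongly connected component.

1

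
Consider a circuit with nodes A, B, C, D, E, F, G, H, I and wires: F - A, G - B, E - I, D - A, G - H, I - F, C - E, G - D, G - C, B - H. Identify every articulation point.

G

Removing G increases the component count from 1 to 2, so G is a cut vertex.
By contrast removing C leaves 1 component; it is not a cut vertex. No other vertex is a cut vertex either.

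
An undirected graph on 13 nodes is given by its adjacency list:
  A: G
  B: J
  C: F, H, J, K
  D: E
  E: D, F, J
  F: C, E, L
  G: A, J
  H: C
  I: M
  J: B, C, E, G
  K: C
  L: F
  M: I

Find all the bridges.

A-G, B-J, C-H, C-K, D-E, F-L, G-J, I-M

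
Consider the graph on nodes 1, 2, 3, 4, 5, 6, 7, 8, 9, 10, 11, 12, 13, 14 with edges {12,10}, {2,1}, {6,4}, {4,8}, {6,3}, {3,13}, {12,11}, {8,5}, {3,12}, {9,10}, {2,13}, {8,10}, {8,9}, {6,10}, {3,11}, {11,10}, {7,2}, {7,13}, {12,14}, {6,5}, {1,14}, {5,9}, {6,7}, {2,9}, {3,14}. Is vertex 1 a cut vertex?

Deleting 1 leaves 1 component (was 1) (its neighbors 2, 14 remain connected to each other), so 1 is not a cut vertex.

No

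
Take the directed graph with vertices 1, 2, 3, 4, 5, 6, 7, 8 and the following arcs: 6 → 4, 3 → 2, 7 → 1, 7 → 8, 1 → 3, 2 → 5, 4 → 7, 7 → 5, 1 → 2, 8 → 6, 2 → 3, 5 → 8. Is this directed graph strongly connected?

Yes

From 4 we can reach every vertex (1, 2, 3, 4, 5, 6, 7, 8), and every vertex can reach 4 (1, 2, 3, 4, 5, 6, 7, 8). So the whole graph is one strongly connected component.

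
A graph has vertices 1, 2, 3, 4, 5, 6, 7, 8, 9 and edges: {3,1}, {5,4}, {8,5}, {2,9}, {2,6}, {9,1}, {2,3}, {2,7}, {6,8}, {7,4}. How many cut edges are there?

The edges on the cycle 2-9-1-3-2 are not bridges since each lies on that cycle.
Every edge lies on some cycle, so there are no bridges.

0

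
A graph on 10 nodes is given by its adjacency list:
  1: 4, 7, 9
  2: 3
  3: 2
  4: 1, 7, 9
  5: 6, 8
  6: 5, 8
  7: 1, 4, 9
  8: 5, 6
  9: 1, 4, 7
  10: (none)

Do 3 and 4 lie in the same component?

No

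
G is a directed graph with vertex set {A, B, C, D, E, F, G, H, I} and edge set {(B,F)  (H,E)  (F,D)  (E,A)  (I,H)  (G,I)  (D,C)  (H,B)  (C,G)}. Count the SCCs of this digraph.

{B, C, D, F, G, H, I} are all mutually reachable — one SCC of size 7.
{E} is an SCC by itself.
{A} is an SCC by itself.
That gives 3 strongly connected components.

3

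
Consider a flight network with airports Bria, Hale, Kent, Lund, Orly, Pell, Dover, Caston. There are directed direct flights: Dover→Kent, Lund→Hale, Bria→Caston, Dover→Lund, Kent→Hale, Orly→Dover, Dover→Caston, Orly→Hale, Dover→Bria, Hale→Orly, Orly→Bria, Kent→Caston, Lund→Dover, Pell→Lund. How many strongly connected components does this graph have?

4

{Hale, Kent, Lund, Orly, Dover} are all mutually reachable — one SCC of size 5.
{Caston} is an SCC by itself.
{Pell} is an SCC by itself.
{Bria} is an SCC by itself.
That gives 4 strongly connected components.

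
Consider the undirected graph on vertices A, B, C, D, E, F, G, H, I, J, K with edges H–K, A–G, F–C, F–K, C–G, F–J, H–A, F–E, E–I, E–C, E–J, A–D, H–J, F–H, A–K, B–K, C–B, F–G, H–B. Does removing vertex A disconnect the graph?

Yes

Deleting A raises the number of components from 1 to 2, so A is a cut vertex.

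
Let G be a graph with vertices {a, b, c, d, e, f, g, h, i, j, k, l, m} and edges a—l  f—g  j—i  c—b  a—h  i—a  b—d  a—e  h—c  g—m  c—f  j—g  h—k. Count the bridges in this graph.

6

The edges on the cycle j-i-a-h-c-f-g-j are not bridges since each lies on that cycle.
But removing l—a disconnects l from a; removing k—h disconnects k from h; removing b—d disconnects b from d; removing m—g disconnects m from g — these are bridges.
In total 6 edges are bridges.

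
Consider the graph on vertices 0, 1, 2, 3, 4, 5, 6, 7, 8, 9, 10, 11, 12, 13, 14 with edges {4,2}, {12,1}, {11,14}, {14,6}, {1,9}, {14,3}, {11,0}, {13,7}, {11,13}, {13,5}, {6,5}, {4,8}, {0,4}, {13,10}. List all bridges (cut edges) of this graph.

The edges on the cycle 11-13-5-6-14-11 are not bridges since each lies on that cycle.
But removing 4–8 disconnects 4 from 8; removing 0–4 disconnects 0 from 4; removing 10–13 disconnects 10 from 13; removing 13–7 disconnects 13 from 7 — these are bridges.
In total 9 edges are bridges.

0-11, 0-4, 1-12, 1-9, 10-13, 13-7, 14-3, 2-4, 4-8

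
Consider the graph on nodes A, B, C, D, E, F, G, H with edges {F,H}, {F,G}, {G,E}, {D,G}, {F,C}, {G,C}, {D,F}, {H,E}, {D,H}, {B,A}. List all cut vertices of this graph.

Removing C, for instance, still leaves 2 components. No single vertex removal increases the component count — the graph has no articulation points.

none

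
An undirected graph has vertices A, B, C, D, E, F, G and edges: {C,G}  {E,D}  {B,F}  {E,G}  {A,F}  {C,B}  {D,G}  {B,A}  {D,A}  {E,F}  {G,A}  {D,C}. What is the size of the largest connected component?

7

Starting from A we can reach A, B, C, D, E, F, G. That is one component of size 7.
The largest has 7 vertices.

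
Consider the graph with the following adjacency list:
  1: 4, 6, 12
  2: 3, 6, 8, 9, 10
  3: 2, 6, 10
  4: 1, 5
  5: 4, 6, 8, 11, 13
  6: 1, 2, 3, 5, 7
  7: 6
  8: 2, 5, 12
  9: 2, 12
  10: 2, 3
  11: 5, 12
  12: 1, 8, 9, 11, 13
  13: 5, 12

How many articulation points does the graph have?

1

Removing 6 increases the component count from 1 to 2, so 6 is a cut vertex.
By contrast removing 1 leaves 1 component; it is not a cut vertex. No other vertex is a cut vertex either.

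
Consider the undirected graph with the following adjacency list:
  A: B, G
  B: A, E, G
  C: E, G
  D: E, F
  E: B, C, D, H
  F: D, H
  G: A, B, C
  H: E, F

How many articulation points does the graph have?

Removing E increases the component count from 1 to 2, so E is a cut vertex.
By contrast removing D leaves 1 component; it is not a cut vertex. No other vertex is a cut vertex either.

1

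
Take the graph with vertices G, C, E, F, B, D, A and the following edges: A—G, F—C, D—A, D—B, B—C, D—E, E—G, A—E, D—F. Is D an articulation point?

Yes

Deleting D raises the number of components from 1 to 2, so D is a cut vertex.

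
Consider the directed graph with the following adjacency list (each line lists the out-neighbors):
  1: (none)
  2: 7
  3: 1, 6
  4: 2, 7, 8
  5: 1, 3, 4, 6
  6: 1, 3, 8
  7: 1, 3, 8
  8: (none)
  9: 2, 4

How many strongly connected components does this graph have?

{3, 6} are all mutually reachable — one SCC of size 2.
{7} is an SCC by itself.
{2} is an SCC by itself.
{9} is an SCC by itself.
{8} is an SCC by itself.
(and 3 more singleton SCCs)
That gives 8 strongly connected components.

8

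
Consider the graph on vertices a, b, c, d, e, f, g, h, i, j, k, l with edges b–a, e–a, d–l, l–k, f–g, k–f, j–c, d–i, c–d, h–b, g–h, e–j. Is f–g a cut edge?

After removing f–g, the path f-k-l-d-c-j-e-a-b-h-g still connects them, so the edge is not a bridge.

No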